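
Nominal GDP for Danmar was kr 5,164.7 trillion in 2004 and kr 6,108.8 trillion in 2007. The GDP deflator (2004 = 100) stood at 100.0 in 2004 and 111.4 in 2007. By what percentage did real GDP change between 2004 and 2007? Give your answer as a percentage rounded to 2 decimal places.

Real GDP 2004 = 5164.7 / 1.000 = 5164.70.
Real GDP 2007 = 6108.8 / 1.114 = 5483.66.
Real growth = 5483.66 / 5164.70 − 1 = 0.0618.

6.18%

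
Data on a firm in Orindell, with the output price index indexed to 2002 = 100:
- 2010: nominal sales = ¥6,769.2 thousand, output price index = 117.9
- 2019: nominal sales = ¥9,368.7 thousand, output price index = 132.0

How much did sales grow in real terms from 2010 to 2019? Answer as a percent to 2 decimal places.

Deflate each year: 2010 → 6769.2/1.179 = 5741.48; 2019 → 9368.7/1.320 = 7097.50.
So real sales changed by 7097.50/5741.48 − 1 = 0.2362, i.e. 23.62%.

23.62%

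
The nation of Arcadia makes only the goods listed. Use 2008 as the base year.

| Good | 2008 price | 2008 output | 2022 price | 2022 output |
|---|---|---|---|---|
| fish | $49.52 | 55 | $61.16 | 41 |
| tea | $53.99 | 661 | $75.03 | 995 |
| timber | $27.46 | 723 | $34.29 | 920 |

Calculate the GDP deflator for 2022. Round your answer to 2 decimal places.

134.19

Nominal GDP 2022 = 61.16·41 + 75.03·995 + 34.29·920 = 108709.21.
Real GDP 2022 (at 2008 prices) = 49.52·41 + 53.99·995 + 27.46·920 = 81013.57.
Deflator = Nominal/Real × 100 = 108709.21/81013.57 × 100 = 134.186.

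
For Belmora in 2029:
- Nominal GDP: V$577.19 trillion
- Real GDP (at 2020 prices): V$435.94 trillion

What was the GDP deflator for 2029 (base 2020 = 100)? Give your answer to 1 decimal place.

GDP deflator = (Nominal / Real) × 100 = 577.19 / 435.94 × 100 = 132.40.

132.4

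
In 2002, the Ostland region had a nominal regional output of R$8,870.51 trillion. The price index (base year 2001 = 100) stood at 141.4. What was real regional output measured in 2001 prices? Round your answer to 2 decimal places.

R$6,273.35 trillion

Real regional output = Nominal / (price index/100) = 8870.51 / 1.414 = 6273.35.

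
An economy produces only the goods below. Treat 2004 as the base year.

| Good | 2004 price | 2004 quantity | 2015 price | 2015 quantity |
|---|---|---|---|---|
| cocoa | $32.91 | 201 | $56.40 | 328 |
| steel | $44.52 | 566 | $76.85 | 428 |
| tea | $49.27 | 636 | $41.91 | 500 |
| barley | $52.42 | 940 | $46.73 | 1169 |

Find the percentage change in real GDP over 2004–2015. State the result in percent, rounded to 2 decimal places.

Real GDP 2004 = Nominal GDP 2004 = 32.91·201 + 44.52·566 + 49.27·636 + 52.42·940 = 112423.75.
Real GDP 2015 (at 2004 prices) = 32.91·328 + 44.52·428 + 49.27·500 + 52.42·1169 = 115763.02.
Real growth = 115763.02/112423.75 − 1 = 0.0297.

2.97%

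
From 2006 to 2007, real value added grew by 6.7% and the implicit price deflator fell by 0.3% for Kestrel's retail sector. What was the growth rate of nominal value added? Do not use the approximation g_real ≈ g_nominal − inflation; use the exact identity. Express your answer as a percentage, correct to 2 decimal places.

(1 + g_nom) = (1 + g_real)(1 + π) = 1.0670 × 0.9970 = 1.06380.

6.38%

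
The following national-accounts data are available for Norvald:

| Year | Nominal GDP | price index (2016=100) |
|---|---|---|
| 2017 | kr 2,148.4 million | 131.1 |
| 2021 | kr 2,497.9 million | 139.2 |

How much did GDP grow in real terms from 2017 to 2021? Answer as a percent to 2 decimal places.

9.50%

Deflate each year: 2017 → 2148.4/1.311 = 1638.75; 2021 → 2497.9/1.392 = 1794.47.
So real GDP changed by 1794.47/1638.75 − 1 = 0.0950, i.e. 9.50%.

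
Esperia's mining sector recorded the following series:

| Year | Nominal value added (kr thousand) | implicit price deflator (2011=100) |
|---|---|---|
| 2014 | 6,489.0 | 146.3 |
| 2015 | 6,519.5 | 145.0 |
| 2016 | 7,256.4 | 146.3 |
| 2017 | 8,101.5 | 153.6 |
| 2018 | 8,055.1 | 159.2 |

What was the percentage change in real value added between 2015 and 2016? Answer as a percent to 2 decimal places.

10.31%

Real value added 2015 = 6519.5/1.450 = 4496.21.
Real value added 2016 = 7256.4/1.463 = 4959.95.
Change = 4959.95/4496.21 − 1 = 0.1031.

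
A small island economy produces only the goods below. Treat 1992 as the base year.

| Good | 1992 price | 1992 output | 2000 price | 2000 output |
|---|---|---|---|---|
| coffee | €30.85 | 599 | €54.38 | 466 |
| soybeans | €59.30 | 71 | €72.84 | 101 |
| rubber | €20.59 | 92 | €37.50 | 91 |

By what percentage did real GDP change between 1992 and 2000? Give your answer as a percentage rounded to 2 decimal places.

Real GDP 1992 = Nominal GDP 1992 = 30.85·599 + 59.30·71 + 20.59·92 = 24583.73.
Real GDP 2000 (at 1992 prices) = 30.85·466 + 59.30·101 + 20.59·91 = 22239.09.
Real growth = 22239.09/24583.73 − 1 = -0.0954.

-9.54%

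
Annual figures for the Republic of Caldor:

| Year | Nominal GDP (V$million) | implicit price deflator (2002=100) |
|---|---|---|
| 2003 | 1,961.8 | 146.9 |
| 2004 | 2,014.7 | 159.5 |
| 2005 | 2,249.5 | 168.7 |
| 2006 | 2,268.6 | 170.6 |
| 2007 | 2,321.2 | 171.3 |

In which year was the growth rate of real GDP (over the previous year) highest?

2005

2004: real = 2014.7/1.595 = 1263.13; growth vs 2003 (1335.47) = -5.42%.
2005: real = 2249.5/1.687 = 1333.43; growth vs 2004 (1263.13) = 5.57%.
2006: real = 2268.6/1.706 = 1329.78; growth vs 2005 (1333.43) = -0.27%.
2007: real = 2321.2/1.713 = 1355.05; growth vs 2006 (1329.78) = 1.90%.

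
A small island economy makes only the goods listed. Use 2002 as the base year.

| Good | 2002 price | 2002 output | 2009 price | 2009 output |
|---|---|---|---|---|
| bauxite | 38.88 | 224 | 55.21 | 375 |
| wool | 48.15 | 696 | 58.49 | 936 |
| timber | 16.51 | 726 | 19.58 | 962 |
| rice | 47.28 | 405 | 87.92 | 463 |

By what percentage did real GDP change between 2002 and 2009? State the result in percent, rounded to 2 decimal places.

Real GDP 2002 = Nominal GDP 2002 = 38.88·224 + 48.15·696 + 16.51·726 + 47.28·405 = 73356.18.
Real GDP 2009 (at 2002 prices) = 38.88·375 + 48.15·936 + 16.51·962 + 47.28·463 = 97421.66.
Real growth = 97421.66/73356.18 − 1 = 0.3281.

32.81%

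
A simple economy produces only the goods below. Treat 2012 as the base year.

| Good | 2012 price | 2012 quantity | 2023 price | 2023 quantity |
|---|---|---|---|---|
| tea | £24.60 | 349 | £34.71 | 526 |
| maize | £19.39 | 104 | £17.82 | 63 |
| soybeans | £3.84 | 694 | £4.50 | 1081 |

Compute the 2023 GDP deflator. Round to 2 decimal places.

Nominal GDP 2023 = 34.71·526 + 17.82·63 + 4.50·1081 = 24244.62.
Real GDP 2023 (at 2012 prices) = 24.60·526 + 19.39·63 + 3.84·1081 = 18312.21.
Deflator = Nominal/Real × 100 = 24244.62/18312.21 × 100 = 132.396.

132.40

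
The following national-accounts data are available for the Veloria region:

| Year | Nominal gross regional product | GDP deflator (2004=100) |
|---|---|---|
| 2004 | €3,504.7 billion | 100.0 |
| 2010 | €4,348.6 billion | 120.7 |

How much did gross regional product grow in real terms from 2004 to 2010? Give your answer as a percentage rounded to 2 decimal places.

Deflate each year: 2004 → 3504.7/1.000 = 3504.70; 2010 → 4348.6/1.207 = 3602.82.
So real gross regional product changed by 3602.82/3504.70 − 1 = 0.0280, i.e. 2.80%.

2.80%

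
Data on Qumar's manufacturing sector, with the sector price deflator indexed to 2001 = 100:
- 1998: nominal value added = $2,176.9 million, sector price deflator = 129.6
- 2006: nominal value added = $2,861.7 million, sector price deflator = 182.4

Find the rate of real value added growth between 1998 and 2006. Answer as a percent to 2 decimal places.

Real value added 1998 = 2176.9 / 1.296 = 1679.71.
Real value added 2006 = 2861.7 / 1.824 = 1568.91.
Real growth = 1568.91 / 1679.71 − 1 = -0.0660.

-6.60%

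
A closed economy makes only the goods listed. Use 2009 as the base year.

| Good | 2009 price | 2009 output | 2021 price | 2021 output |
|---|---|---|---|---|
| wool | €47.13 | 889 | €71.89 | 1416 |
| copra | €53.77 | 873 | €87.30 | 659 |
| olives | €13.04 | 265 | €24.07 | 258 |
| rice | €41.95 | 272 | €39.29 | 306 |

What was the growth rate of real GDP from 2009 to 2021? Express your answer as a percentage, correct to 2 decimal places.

14.14%

Real GDP 2009 = Nominal GDP 2009 = 47.13·889 + 53.77·873 + 13.04·265 + 41.95·272 = 103705.78.
Real GDP 2021 (at 2009 prices) = 47.13·1416 + 53.77·659 + 13.04·258 + 41.95·306 = 118371.53.
Real growth = 118371.53/103705.78 − 1 = 0.1414.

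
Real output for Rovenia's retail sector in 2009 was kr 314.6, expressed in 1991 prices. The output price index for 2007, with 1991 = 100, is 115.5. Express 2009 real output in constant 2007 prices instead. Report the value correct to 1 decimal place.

Real output in 2007 prices = Real output in 1991 prices × (P_2007/P_1991) = 314.6 × 1.155 = 363.36.

kr 363.4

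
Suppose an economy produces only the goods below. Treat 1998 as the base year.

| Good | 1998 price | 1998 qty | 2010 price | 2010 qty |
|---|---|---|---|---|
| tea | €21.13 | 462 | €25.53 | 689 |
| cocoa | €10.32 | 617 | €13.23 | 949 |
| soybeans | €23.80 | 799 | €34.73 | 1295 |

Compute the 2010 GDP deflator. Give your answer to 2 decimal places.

136.15

Nominal GDP 2010 = 25.53·689 + 13.23·949 + 34.73·1295 = 75120.79.
Real GDP 2010 (at 1998 prices) = 21.13·689 + 10.32·949 + 23.80·1295 = 55173.25.
Deflator = Nominal/Real × 100 = 75120.79/55173.25 × 100 = 136.154.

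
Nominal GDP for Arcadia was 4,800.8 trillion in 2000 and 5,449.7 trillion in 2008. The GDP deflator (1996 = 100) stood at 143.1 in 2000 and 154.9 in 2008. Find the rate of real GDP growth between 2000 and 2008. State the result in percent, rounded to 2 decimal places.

4.87%

Deflate each year: 2000 → 4800.8/1.431 = 3354.86; 2008 → 5449.7/1.549 = 3518.21.
So real GDP changed by 3518.21/3354.86 − 1 = 0.0487, i.e. 4.87%.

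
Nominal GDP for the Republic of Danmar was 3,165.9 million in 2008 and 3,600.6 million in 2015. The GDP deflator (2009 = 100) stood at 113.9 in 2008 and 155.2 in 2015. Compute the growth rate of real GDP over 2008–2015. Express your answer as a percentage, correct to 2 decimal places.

Real GDP 2008 = 3165.9 / 1.139 = 2779.54.
Real GDP 2015 = 3600.6 / 1.552 = 2319.97.
Real growth = 2319.97 / 2779.54 − 1 = -0.1653.

-16.53%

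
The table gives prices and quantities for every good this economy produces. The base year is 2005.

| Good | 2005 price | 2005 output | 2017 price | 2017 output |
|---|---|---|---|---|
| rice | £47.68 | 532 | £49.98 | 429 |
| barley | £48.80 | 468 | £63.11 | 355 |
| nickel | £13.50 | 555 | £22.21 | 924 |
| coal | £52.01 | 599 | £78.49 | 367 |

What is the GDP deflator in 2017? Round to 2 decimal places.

Nominal GDP 2017 = 49.98·429 + 63.11·355 + 22.21·924 + 78.49·367 = 93173.34.
Real GDP 2017 (at 2005 prices) = 47.68·429 + 48.80·355 + 13.50·924 + 52.01·367 = 69340.39.
Deflator = Nominal/Real × 100 = 93173.34/69340.39 × 100 = 134.371.

134.37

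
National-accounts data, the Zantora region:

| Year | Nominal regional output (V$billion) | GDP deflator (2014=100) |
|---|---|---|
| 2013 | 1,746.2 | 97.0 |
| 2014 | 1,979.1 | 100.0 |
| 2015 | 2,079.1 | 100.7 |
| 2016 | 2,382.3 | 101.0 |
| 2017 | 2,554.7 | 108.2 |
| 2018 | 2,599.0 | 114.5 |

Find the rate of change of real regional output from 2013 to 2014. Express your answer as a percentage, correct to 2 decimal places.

9.94%

Real regional output 2013 = 1746.2/0.970 = 1800.21.
Real regional output 2014 = 1979.1/1.000 = 1979.10.
Change = 1979.10/1800.21 − 1 = 0.0994.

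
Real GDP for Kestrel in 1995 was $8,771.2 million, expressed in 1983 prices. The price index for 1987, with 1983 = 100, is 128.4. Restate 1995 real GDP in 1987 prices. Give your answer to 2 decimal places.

Real GDP in 1987 prices = Real GDP in 1983 prices × (P_1987/P_1983) = 8771.2 × 1.284 = 11262.22.

$11,262.22 million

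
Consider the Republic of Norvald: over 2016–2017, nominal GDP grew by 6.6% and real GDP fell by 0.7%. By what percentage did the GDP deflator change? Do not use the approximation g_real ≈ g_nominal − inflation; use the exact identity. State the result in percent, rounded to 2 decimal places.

(1 + g_nom) = (1 + g_real)(1 + π), so π = 1.0660 / 0.9930 − 1 = 0.07351.

7.35%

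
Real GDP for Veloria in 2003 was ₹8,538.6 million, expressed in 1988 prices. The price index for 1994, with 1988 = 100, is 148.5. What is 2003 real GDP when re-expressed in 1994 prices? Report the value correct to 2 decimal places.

Real GDP in 1994 prices = Real GDP in 1988 prices × (P_1994/P_1988) = 8538.6 × 1.485 = 12679.82.

₹12,679.82 million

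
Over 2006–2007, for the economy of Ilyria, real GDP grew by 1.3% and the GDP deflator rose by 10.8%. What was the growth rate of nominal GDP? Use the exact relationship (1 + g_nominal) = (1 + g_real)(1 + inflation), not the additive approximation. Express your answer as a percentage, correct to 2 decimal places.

12.24%

(1 + g_nom) = (1 + g_real)(1 + π) = 1.0130 × 1.1080 = 1.12240.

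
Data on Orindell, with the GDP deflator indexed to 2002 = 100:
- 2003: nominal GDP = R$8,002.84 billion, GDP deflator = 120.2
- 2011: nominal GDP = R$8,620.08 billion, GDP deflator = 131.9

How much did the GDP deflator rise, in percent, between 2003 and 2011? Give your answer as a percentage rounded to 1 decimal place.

9.7%

Price-level change = 131.9 / 120.2 − 1 = 0.0973.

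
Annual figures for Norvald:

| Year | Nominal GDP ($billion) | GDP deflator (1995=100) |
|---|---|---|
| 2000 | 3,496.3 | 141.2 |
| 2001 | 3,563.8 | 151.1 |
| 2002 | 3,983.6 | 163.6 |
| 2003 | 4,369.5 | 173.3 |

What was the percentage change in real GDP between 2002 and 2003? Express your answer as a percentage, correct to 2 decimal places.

Real GDP 2002 = 3983.6/1.636 = 2434.96.
Real GDP 2003 = 4369.5/1.733 = 2521.35.
Change = 2521.35/2434.96 − 1 = 0.0355.

3.55%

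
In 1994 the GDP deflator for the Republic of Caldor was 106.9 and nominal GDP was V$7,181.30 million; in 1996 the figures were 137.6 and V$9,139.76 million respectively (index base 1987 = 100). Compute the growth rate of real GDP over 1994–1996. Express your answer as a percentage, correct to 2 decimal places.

-1.12%

Deflate each year: 1994 → 7181.30/1.069 = 6717.77; 1996 → 9139.76/1.376 = 6642.27.
So real GDP changed by 6642.27/6717.77 − 1 = -0.0112, i.e. -1.12%.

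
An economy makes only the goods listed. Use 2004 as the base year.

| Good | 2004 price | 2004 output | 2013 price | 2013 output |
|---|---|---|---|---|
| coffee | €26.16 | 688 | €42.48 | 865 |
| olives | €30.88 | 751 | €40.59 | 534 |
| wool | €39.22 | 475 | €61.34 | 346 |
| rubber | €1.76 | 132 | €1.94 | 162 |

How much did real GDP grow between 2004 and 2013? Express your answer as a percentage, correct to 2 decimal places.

Real GDP 2004 = Nominal GDP 2004 = 26.16·688 + 30.88·751 + 39.22·475 + 1.76·132 = 60050.78.
Real GDP 2013 (at 2004 prices) = 26.16·865 + 30.88·534 + 39.22·346 + 1.76·162 = 52973.56.
Real growth = 52973.56/60050.78 − 1 = -0.1179.

-11.79%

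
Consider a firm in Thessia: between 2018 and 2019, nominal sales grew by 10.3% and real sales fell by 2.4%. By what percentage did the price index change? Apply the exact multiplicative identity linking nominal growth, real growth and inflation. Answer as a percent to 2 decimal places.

(1 + g_nom) = (1 + g_real)(1 + π), so π = 1.1030 / 0.9760 − 1 = 0.13012.

13.01%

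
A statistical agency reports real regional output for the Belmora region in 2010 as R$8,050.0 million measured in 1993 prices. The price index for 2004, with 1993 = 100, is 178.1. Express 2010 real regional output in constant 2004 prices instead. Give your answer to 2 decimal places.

R$14,337.05 million

Real regional output in 2004 prices = Real regional output in 1993 prices × (P_2004/P_1993) = 8050.0 × 1.781 = 14337.05.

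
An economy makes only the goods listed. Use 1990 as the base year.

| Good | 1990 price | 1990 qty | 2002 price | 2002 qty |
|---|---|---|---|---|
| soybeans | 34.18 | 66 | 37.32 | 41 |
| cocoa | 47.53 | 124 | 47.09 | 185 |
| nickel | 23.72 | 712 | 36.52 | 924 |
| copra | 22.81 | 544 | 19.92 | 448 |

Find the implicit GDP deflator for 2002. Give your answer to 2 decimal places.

Nominal GDP 2002 = 37.32·41 + 47.09·185 + 36.52·924 + 19.92·448 = 52910.41.
Real GDP 2002 (at 1990 prices) = 34.18·41 + 47.53·185 + 23.72·924 + 22.81·448 = 42330.59.
Deflator = Nominal/Real × 100 = 52910.41/42330.59 × 100 = 124.993.

124.99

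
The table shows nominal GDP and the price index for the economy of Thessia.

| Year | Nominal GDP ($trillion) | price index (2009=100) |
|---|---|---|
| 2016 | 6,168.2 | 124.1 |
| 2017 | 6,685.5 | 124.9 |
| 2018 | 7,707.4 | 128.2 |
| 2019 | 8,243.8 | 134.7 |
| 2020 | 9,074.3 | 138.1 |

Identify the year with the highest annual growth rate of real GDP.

2018

2017: real = 6685.5/1.249 = 5352.68; growth vs 2016 (4970.35) = 7.69%.
2018: real = 7707.4/1.282 = 6012.01; growth vs 2017 (5352.68) = 12.32%.
2019: real = 8243.8/1.347 = 6120.12; growth vs 2018 (6012.01) = 1.80%.
2020: real = 9074.3/1.381 = 6570.82; growth vs 2019 (6120.12) = 7.36%.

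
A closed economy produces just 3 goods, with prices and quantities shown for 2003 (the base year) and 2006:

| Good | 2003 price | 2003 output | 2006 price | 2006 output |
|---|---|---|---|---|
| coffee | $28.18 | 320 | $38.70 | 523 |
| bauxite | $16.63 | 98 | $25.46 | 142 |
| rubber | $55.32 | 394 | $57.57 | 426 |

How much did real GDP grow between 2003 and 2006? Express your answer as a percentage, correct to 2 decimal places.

25.34%

Real GDP 2003 = Nominal GDP 2003 = 28.18·320 + 16.63·98 + 55.32·394 = 32443.42.
Real GDP 2006 (at 2003 prices) = 28.18·523 + 16.63·142 + 55.32·426 = 40665.92.
Real growth = 40665.92/32443.42 − 1 = 0.2534.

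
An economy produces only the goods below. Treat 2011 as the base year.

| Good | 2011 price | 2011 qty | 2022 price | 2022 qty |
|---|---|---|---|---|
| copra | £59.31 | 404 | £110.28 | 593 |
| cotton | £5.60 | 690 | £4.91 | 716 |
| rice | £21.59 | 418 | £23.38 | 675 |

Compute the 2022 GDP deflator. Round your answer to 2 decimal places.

Nominal GDP 2022 = 110.28·593 + 4.91·716 + 23.38·675 = 84693.10.
Real GDP 2022 (at 2011 prices) = 59.31·593 + 5.60·716 + 21.59·675 = 53753.68.
Deflator = Nominal/Real × 100 = 84693.10/53753.68 × 100 = 157.558.

157.56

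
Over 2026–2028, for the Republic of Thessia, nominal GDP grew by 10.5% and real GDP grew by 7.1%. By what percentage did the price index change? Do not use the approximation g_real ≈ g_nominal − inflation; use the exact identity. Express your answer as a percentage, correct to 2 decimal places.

(1 + g_nom) = (1 + g_real)(1 + π), so π = 1.1050 / 1.0710 − 1 = 0.03175.

3.17%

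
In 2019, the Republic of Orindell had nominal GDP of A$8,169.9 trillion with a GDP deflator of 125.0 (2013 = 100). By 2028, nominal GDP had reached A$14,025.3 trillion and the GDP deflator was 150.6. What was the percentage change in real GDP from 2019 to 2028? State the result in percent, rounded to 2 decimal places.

42.49%

Deflate each year: 2019 → 8169.9/1.250 = 6535.92; 2028 → 14025.3/1.506 = 9312.95.
So real GDP changed by 9312.95/6535.92 − 1 = 0.4249, i.e. 42.49%.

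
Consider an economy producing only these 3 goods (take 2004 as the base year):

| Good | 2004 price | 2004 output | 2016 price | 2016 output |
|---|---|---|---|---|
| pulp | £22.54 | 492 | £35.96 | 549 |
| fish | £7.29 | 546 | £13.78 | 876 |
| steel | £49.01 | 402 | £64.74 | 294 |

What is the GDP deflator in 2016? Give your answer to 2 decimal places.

Nominal GDP 2016 = 35.96·549 + 13.78·876 + 64.74·294 = 50846.88.
Real GDP 2016 (at 2004 prices) = 22.54·549 + 7.29·876 + 49.01·294 = 33169.44.
Deflator = Nominal/Real × 100 = 50846.88/33169.44 × 100 = 153.294.

153.29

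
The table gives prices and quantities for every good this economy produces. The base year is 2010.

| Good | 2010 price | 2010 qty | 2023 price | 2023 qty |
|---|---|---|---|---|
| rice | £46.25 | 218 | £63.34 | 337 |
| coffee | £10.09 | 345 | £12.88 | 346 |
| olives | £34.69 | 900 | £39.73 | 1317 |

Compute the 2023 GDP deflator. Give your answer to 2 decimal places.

Nominal GDP 2023 = 63.34·337 + 12.88·346 + 39.73·1317 = 78126.47.
Real GDP 2023 (at 2010 prices) = 46.25·337 + 10.09·346 + 34.69·1317 = 64764.12.
Deflator = Nominal/Real × 100 = 78126.47/64764.12 × 100 = 120.632.

120.63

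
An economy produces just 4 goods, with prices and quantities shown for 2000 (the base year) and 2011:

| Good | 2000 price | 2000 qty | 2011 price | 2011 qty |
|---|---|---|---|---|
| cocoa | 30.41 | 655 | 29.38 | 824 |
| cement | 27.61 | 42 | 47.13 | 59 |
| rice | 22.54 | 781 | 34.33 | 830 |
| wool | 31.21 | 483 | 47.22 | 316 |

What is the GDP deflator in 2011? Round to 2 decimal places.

127.41

Nominal GDP 2011 = 29.38·824 + 47.13·59 + 34.33·830 + 47.22·316 = 70405.21.
Real GDP 2011 (at 2000 prices) = 30.41·824 + 27.61·59 + 22.54·830 + 31.21·316 = 55257.39.
Deflator = Nominal/Real × 100 = 70405.21/55257.39 × 100 = 127.413.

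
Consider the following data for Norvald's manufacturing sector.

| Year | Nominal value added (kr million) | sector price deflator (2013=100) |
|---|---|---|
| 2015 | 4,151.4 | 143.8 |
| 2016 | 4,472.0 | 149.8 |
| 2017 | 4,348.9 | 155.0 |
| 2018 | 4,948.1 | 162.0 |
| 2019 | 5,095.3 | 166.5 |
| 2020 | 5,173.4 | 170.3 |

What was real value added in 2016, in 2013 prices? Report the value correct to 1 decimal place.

Real value added 2016 = 4472.0 / 1.498 = 2985.31.

kr 2,985.3 million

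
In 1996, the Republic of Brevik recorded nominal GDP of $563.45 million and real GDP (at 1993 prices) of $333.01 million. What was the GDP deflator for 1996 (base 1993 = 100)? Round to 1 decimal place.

GDP deflator = (Nominal / Real) × 100 = 563.45 / 333.01 × 100 = 169.20.

169.2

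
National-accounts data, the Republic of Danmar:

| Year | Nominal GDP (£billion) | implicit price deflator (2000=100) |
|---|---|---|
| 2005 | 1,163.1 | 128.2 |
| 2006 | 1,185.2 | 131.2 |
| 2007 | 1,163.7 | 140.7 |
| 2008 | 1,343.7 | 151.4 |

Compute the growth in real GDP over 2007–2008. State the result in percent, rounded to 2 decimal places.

Real GDP 2007 = 1163.7/1.407 = 827.08.
Real GDP 2008 = 1343.7/1.514 = 887.52.
Change = 887.52/827.08 − 1 = 0.0731.

7.31%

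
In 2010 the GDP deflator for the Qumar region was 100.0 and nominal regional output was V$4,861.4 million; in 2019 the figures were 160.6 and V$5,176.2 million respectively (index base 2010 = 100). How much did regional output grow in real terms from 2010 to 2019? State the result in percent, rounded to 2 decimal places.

Deflate each year: 2010 → 4861.4/1.000 = 4861.40; 2019 → 5176.2/1.606 = 3223.04.
So real regional output changed by 3223.04/4861.40 − 1 = -0.3370, i.e. -33.70%.

-33.70%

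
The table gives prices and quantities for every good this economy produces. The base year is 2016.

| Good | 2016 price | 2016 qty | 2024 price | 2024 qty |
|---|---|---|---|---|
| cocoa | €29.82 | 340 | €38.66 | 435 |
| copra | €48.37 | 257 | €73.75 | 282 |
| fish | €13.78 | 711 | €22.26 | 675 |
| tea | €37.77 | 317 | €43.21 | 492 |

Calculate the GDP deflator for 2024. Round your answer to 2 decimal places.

Nominal GDP 2024 = 38.66·435 + 73.75·282 + 22.26·675 + 43.21·492 = 73899.42.
Real GDP 2024 (at 2016 prices) = 29.82·435 + 48.37·282 + 13.78·675 + 37.77·492 = 54496.38.
Deflator = Nominal/Real × 100 = 73899.42/54496.38 × 100 = 135.604.

135.60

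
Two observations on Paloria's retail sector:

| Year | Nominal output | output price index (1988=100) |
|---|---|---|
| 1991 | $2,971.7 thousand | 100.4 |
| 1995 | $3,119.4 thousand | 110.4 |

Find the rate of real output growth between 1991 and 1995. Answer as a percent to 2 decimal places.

Deflate each year: 1991 → 2971.7/1.004 = 2959.86; 1995 → 3119.4/1.104 = 2825.54.
So real output changed by 2825.54/2959.86 − 1 = -0.0454, i.e. -4.54%.

-4.54%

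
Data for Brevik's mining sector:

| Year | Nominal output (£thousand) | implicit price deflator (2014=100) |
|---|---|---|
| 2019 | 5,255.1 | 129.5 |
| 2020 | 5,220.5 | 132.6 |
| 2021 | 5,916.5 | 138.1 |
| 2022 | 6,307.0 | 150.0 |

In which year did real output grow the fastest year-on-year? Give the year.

2020: real = 5220.5/1.326 = 3937.03; growth vs 2019 (4057.99) = -2.98%.
2021: real = 5916.5/1.381 = 4284.21; growth vs 2020 (3937.03) = 8.82%.
2022: real = 6307.0/1.500 = 4204.67; growth vs 2021 (4284.21) = -1.86%.

2021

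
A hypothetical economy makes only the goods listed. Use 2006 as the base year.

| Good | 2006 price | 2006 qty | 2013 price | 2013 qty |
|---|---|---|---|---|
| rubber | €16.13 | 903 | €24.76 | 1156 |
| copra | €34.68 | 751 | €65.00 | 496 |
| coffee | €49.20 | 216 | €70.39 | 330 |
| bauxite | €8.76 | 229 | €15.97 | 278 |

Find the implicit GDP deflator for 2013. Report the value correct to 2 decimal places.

162.39

Nominal GDP 2013 = 24.76·1156 + 65.00·496 + 70.39·330 + 15.97·278 = 88530.92.
Real GDP 2013 (at 2006 prices) = 16.13·1156 + 34.68·496 + 49.20·330 + 8.76·278 = 54518.84.
Deflator = Nominal/Real × 100 = 88530.92/54518.84 × 100 = 162.386.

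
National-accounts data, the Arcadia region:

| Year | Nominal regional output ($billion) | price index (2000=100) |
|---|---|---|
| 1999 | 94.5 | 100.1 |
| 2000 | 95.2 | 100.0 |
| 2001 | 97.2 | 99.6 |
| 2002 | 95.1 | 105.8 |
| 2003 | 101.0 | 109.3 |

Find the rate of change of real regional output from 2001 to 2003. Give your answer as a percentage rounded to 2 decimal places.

-5.31%

Real regional output 2001 = 97.2/0.996 = 97.59.
Real regional output 2003 = 101.0/1.093 = 92.41.
Change = 92.41/97.59 − 1 = -0.0531.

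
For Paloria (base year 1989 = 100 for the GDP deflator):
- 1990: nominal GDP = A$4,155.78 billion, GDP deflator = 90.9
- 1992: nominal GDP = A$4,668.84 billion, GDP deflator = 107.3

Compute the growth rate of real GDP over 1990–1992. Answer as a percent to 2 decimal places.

Deflate each year: 1990 → 4155.78/0.909 = 4571.82; 1992 → 4668.84/1.073 = 4351.20.
So real GDP changed by 4351.20/4571.82 − 1 = -0.0483, i.e. -4.83%.

-4.83%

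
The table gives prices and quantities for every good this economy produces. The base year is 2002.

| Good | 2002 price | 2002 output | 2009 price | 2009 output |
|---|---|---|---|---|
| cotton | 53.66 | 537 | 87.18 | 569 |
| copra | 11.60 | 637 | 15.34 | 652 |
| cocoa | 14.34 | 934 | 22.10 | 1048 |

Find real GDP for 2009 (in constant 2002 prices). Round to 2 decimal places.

Real GDP 2009 = Σ (p_2002 × q_2009) = 53.66·569 + 11.60·652 + 14.34·1048 = 53124.06.

53124.06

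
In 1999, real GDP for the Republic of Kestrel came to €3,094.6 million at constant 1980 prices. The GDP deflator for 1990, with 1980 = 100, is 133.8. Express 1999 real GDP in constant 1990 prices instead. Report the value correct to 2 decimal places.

€4,140.57 million

Real GDP in 1990 prices = Real GDP in 1980 prices × (P_1990/P_1980) = 3094.6 × 1.338 = 4140.57.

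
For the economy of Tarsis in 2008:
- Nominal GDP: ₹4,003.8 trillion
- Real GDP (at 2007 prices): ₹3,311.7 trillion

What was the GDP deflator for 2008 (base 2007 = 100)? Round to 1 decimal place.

GDP deflator = (Nominal / Real) × 100 = 4003.8 / 3311.7 × 100 = 120.90.

120.9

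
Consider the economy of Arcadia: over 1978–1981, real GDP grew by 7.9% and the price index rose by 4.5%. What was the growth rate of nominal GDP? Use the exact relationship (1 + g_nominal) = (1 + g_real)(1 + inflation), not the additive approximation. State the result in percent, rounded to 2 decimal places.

12.76%

(1 + g_nom) = (1 + g_real)(1 + π) = 1.0790 × 1.0450 = 1.12756.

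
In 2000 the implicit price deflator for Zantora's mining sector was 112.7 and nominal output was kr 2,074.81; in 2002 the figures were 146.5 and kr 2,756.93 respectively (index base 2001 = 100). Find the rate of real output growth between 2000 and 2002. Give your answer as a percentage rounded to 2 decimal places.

2.22%

Deflate each year: 2000 → 2074.81/1.127 = 1841.00; 2002 → 2756.93/1.465 = 1881.86.
So real output changed by 1881.86/1841.00 − 1 = 0.0222, i.e. 2.22%.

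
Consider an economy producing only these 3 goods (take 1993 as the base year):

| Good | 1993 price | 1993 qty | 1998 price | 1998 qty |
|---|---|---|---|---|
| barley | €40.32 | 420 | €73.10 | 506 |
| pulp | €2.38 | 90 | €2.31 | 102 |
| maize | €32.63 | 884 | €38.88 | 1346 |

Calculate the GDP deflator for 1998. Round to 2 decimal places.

138.71

Nominal GDP 1998 = 73.10·506 + 2.31·102 + 38.88·1346 = 89556.70.
Real GDP 1998 (at 1993 prices) = 40.32·506 + 2.38·102 + 32.63·1346 = 64564.66.
Deflator = Nominal/Real × 100 = 89556.70/64564.66 × 100 = 138.709.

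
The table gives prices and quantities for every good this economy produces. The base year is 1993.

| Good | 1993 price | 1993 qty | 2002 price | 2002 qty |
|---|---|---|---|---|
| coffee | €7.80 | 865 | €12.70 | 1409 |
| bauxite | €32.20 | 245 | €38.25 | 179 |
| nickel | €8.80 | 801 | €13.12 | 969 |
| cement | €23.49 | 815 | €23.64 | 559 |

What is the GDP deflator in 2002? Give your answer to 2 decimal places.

Nominal GDP 2002 = 12.70·1409 + 38.25·179 + 13.12·969 + 23.64·559 = 50669.09.
Real GDP 2002 (at 1993 prices) = 7.80·1409 + 32.20·179 + 8.80·969 + 23.49·559 = 38412.11.
Deflator = Nominal/Real × 100 = 50669.09/38412.11 × 100 = 131.909.

131.91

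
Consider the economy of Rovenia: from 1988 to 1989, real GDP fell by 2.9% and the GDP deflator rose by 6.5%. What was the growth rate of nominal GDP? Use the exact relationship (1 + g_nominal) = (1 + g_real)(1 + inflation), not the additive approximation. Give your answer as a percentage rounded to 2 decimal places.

3.41%

(1 + g_nom) = (1 + g_real)(1 + π) = 0.9710 × 1.0650 = 1.03412.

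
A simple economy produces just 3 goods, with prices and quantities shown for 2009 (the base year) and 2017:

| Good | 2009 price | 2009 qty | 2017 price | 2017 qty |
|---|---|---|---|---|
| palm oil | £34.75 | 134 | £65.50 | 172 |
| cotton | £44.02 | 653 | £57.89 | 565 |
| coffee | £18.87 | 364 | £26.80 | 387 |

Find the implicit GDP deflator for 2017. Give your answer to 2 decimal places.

Nominal GDP 2017 = 65.50·172 + 57.89·565 + 26.80·387 = 54345.45.
Real GDP 2017 (at 2009 prices) = 34.75·172 + 44.02·565 + 18.87·387 = 38150.99.
Deflator = Nominal/Real × 100 = 54345.45/38150.99 × 100 = 142.448.

142.45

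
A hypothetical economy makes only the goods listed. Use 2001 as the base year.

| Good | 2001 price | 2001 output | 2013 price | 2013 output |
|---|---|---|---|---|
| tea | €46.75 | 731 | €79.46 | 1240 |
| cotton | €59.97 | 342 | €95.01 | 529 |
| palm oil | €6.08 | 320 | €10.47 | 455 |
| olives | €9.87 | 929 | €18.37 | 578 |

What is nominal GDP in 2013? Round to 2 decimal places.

Nominal GDP 2013 = Σ (p_2013 × q_2013) = 79.46·1240 + 95.01·529 + 10.47·455 + 18.37·578 = 164172.40.

€164172.40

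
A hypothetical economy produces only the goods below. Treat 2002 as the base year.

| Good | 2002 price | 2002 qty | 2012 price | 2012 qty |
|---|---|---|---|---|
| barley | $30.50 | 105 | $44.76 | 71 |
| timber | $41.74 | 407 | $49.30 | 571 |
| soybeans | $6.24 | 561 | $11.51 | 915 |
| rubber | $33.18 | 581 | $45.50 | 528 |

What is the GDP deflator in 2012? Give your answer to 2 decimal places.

Nominal GDP 2012 = 44.76·71 + 49.30·571 + 11.51·915 + 45.50·528 = 65883.91.
Real GDP 2012 (at 2002 prices) = 30.50·71 + 41.74·571 + 6.24·915 + 33.18·528 = 49227.68.
Deflator = Nominal/Real × 100 = 65883.91/49227.68 × 100 = 133.835.

133.84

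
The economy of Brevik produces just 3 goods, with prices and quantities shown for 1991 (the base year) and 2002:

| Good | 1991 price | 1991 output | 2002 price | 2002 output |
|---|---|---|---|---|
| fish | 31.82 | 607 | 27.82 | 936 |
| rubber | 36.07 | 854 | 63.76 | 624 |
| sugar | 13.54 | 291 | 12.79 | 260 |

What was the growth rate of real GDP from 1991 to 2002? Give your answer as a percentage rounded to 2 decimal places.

Real GDP 1991 = Nominal GDP 1991 = 31.82·607 + 36.07·854 + 13.54·291 = 54058.66.
Real GDP 2002 (at 1991 prices) = 31.82·936 + 36.07·624 + 13.54·260 = 55811.60.
Real growth = 55811.60/54058.66 − 1 = 0.0324.

3.24%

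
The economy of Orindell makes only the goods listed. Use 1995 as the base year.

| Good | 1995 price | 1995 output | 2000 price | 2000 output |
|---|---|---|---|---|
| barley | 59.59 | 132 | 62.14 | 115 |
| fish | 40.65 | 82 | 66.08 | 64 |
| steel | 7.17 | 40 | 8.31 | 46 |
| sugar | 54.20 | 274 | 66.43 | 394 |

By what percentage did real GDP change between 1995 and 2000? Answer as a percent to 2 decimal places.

18.23%

Real GDP 1995 = Nominal GDP 1995 = 59.59·132 + 40.65·82 + 7.17·40 + 54.20·274 = 26336.78.
Real GDP 2000 (at 1995 prices) = 59.59·115 + 40.65·64 + 7.17·46 + 54.20·394 = 31139.07.
Real growth = 31139.07/26336.78 − 1 = 0.1823.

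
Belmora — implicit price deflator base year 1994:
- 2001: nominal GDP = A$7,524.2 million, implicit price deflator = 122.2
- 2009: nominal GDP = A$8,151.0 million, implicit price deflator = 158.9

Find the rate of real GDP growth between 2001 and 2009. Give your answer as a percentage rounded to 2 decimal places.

-16.69%

Real GDP 2001 = 7524.2 / 1.222 = 6157.28.
Real GDP 2009 = 8151.0 / 1.589 = 5129.64.
Real growth = 5129.64 / 6157.28 − 1 = -0.1669.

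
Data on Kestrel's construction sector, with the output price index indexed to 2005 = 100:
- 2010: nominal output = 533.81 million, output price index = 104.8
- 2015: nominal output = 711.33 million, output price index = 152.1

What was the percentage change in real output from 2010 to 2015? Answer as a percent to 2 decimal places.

Deflate each year: 2010 → 533.81/1.048 = 509.36; 2015 → 711.33/1.521 = 467.67.
So real output changed by 467.67/509.36 − 1 = -0.0818, i.e. -8.18%.

-8.18%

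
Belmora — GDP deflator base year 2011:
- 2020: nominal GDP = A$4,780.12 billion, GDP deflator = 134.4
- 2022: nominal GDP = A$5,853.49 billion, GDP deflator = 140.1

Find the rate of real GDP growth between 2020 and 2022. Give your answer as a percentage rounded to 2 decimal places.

17.47%

Deflate each year: 2020 → 4780.12/1.344 = 3556.64; 2022 → 5853.49/1.401 = 4178.08.
So real GDP changed by 4178.08/3556.64 − 1 = 0.1747, i.e. 17.47%.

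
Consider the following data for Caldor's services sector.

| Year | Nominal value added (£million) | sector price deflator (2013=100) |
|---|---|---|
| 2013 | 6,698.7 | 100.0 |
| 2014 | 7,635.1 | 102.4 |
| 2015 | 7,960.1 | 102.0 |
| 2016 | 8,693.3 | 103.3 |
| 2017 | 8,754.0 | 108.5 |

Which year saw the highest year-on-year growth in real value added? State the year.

2014

2014: real = 7635.1/1.024 = 7456.15; growth vs 2013 (6698.70) = 11.31%.
2015: real = 7960.1/1.020 = 7804.02; growth vs 2014 (7456.15) = 4.67%.
2016: real = 8693.3/1.033 = 8415.59; growth vs 2015 (7804.02) = 7.84%.
2017: real = 8754.0/1.085 = 8068.20; growth vs 2016 (8415.59) = -4.13%.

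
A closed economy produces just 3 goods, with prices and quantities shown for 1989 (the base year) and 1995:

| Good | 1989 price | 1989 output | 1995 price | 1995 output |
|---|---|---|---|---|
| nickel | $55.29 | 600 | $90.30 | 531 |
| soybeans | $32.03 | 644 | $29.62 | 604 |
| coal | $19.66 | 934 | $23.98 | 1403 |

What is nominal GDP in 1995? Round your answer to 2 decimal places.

$99483.72

Nominal GDP 1995 = Σ (p_1995 × q_1995) = 90.30·531 + 29.62·604 + 23.98·1403 = 99483.72.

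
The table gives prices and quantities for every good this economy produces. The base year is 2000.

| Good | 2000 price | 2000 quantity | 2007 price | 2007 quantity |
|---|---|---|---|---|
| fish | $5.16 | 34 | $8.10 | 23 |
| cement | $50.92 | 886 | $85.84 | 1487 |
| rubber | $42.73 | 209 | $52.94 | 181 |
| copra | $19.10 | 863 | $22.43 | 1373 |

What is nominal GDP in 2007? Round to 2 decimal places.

$168208.91

Nominal GDP 2007 = Σ (p_2007 × q_2007) = 8.10·23 + 85.84·1487 + 52.94·181 + 22.43·1373 = 168208.91.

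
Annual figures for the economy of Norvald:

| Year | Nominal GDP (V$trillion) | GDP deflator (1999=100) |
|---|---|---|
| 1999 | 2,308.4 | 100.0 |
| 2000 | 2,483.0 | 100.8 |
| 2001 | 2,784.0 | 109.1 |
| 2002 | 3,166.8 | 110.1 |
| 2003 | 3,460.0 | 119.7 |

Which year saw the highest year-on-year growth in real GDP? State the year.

2002

2000: real = 2483.0/1.008 = 2463.29; growth vs 1999 (2308.40) = 6.71%.
2001: real = 2784.0/1.091 = 2551.79; growth vs 2000 (2463.29) = 3.59%.
2002: real = 3166.8/1.101 = 2876.29; growth vs 2001 (2551.79) = 12.72%.
2003: real = 3460.0/1.197 = 2890.56; growth vs 2002 (2876.29) = 0.50%.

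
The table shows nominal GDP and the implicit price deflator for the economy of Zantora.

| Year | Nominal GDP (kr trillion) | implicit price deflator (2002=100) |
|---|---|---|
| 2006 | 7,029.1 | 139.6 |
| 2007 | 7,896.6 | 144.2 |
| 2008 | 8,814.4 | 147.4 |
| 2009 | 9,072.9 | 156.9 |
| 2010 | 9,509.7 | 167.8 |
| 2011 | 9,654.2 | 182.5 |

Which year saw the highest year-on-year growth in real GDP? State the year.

2007: real = 7896.6/1.442 = 5476.14; growth vs 2006 (5035.17) = 8.76%.
2008: real = 8814.4/1.474 = 5979.92; growth vs 2007 (5476.14) = 9.20%.
2009: real = 9072.9/1.569 = 5782.60; growth vs 2008 (5979.92) = -3.30%.
2010: real = 9509.7/1.678 = 5667.28; growth vs 2009 (5782.60) = -1.99%.
2011: real = 9654.2/1.825 = 5289.97; growth vs 2010 (5667.28) = -6.66%.

2008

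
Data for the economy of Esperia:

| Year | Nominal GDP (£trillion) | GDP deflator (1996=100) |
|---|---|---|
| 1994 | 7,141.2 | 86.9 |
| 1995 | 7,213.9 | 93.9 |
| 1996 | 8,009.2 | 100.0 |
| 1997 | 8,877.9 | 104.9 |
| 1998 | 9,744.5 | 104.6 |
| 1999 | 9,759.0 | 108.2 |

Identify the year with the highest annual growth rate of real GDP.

1998

1995: real = 7213.9/0.939 = 7682.53; growth vs 1994 (8217.72) = -6.51%.
1996: real = 8009.2/1.000 = 8009.20; growth vs 1995 (7682.53) = 4.25%.
1997: real = 8877.9/1.049 = 8463.20; growth vs 1996 (8009.20) = 5.67%.
1998: real = 9744.5/1.046 = 9315.97; growth vs 1997 (8463.20) = 10.08%.
1999: real = 9759.0/1.082 = 9019.41; growth vs 1998 (9315.97) = -3.18%.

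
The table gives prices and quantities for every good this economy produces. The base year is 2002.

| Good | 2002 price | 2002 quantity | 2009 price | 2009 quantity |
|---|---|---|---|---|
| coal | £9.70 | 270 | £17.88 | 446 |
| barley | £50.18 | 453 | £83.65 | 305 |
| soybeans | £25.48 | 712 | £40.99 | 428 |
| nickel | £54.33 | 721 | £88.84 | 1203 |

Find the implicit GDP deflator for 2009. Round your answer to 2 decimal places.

Nominal GDP 2009 = 17.88·446 + 83.65·305 + 40.99·428 + 88.84·1203 = 157905.97.
Real GDP 2009 (at 2002 prices) = 9.70·446 + 50.18·305 + 25.48·428 + 54.33·1203 = 95895.53.
Deflator = Nominal/Real × 100 = 157905.97/95895.53 × 100 = 164.665.

164.66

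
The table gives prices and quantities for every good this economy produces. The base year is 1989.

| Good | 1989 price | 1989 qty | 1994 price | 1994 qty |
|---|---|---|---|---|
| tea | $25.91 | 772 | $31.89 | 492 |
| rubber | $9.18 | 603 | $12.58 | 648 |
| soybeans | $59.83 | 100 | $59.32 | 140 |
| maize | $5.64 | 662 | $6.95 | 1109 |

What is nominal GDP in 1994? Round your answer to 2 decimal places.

$39854.07

Nominal GDP 1994 = Σ (p_1994 × q_1994) = 31.89·492 + 12.58·648 + 59.32·140 + 6.95·1109 = 39854.07.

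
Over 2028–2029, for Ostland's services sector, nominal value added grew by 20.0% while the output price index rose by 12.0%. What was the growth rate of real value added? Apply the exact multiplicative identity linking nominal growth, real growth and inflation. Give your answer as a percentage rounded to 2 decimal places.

(1 + g_nom) = (1 + g_real)(1 + π), so g_real = 1.2000 / 1.1200 − 1 = 0.07143.

7.14%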